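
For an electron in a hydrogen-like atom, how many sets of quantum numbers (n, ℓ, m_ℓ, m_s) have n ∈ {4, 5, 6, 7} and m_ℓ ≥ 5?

8

Treat each shell separately and count matching orbitals:
n=6 → 1; n=7 → 3.
Orbitals: 1 + 3 = 4. Including both spin states (m_s = ±1/2) gives 2 × 4 = 8 states.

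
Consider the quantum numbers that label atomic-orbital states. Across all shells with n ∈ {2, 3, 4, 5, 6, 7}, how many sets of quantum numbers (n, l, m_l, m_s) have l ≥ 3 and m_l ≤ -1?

80

Go shell by shell, enumerating (l, m_l) with l ≥ 3 and m_l ≤ -1:
n=4 → 3; n=5 → 7; n=6 → 12; n=7 → 18.
Orbitals: 3 + 7 + 12 + 18 = 40. Including both spin states (m_s = ±1/2) gives 2 × 40 = 80 states.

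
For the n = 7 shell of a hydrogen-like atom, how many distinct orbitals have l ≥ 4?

33

Contributions: l=4 → 9; l=5 → 11; l=6 → 13.
Total orbitals: 9 + 11 + 13 = 33.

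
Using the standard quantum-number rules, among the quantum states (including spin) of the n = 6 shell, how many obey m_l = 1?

With n = 6 the allowed l are 0, 1, …, 5.
Contributions: l=1 → 1; l=2 → 1; l=3 → 1; l=4 → 1; l=5 → 1.
Orbitals: 1 + 1 + 1 + 1 + 1 = 5. Each orbital carries two spin states, so 5 × 2 = 10 states.

10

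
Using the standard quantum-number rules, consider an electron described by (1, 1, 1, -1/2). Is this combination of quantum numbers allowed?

Not allowed

The orbital quantum number must satisfy 0 ≤ l ≤ n−1. With n = 1 the allowed l values are 0, so l = 1 is out of range.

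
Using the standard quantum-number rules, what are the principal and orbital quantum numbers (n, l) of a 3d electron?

The leading integer gives n = 3; the letter 'd' means l = 2.

n = 3, l = 2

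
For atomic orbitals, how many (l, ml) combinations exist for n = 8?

64

The n = 8 shell contains n² = 8² = 64 orbitals.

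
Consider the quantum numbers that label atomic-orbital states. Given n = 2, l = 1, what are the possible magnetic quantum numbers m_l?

m_l takes every integer from −l to +l. With l = 1 that gives the 3 values -1, 0, 1.

-1, 0, 1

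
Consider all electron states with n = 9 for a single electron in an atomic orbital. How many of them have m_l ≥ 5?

20

For n = 9, l ranges over 0 … 8.
Orbitals with m_l ≥ 5, by l: l=5 → 1; l=6 → 2; l=7 → 3; l=8 → 4.
Orbitals: 1 + 2 + 3 + 4 = 10. Each orbital carries two spin states, so 10 × 2 = 20 states.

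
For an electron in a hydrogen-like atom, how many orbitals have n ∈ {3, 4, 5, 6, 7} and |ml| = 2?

30

Count contributing orbitals for each principal shell:
n=3 → 2; n=4 → 4; n=5 → 6; n=6 → 8; n=7 → 10.
Total orbitals: 2 + 4 + 6 + 8 + 10 = 30.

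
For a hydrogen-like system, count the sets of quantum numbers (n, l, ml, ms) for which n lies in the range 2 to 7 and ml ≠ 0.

224

Work shell by shell — for each n, count the (l, ml) pairs that satisfy ml ≠ 0:
n=2 → 2; n=3 → 6; n=4 → 12; n=5 → 20; n=6 → 30; n=7 → 42.
Orbitals: 2 + 6 + 12 + 20 + 30 + 42 = 112. Including both spin states (ms = ±1/2) gives 2 × 112 = 224 states.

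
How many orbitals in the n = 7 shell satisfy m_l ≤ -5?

3

The n = 7 shell has l = 0 through 6; check each.
Per l-value: l=5 → 1; l=6 → 2.
Total orbitals: 1 + 2 = 3.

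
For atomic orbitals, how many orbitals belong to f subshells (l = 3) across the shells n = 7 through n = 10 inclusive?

An f subshell (l = 3) exists for every n ≥ 4, so shells n = 7, 8, 9, 10 each contribute one — 4 subshells.
Since each f subshell has 2·3+1 = 7 orbitals, the total is 4 × 7 = 28.

28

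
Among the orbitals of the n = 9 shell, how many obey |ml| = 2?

14

For n = 9, l ranges over 0 … 8.
Orbitals with |ml| = 2, by l: l=2 → 2; l=3 → 2; l=4 → 2; l=5 → 2; l=6 → 2; l=7 → 2; l=8 → 2.
Total orbitals: 2 + 2 + 2 + 2 + 2 + 2 + 2 = 14.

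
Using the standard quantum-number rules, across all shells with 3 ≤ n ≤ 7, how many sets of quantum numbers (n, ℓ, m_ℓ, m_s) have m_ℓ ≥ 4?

20

Go shell by shell, enumerating (ℓ, m_ℓ) with m_ℓ ≥ 4:
n=5 → 1; n=6 → 3; n=7 → 6.
Orbitals: 1 + 3 + 6 = 10. Including both spin states (m_s = ±1/2) gives 2 × 10 = 20 states.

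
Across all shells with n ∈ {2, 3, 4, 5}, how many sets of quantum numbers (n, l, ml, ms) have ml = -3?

6

Go shell by shell, enumerating (l, ml) with ml = -3:
n=4 → 1; n=5 → 2.
Orbitals: 1 + 2 = 3. Including both spin states (ms = ±1/2) gives 2 × 3 = 6 states.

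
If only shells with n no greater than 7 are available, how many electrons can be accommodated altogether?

280

Total orbitals = 1² + 2² + 3² + 4² + 5² + 6² + 7² = 140. Doubling for spin gives 280 electrons.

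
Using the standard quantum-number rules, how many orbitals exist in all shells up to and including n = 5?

Total orbitals = 1² + 2² + 3² + 4² + 5² = 55.

55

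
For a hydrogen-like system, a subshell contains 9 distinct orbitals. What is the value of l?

2l+1 = 9 gives l = 4.

l = 4 (g)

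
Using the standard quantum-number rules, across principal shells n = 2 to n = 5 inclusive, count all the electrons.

108

Shell n has n² orbitals: 2²=4 + 3²=9 + 4²=16 + 5²=25 = 54 orbitals.
Two spin states per orbital: 2 × 54 = 108 electrons.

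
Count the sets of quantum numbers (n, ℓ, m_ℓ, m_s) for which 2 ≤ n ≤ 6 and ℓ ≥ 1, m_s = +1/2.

85

Treat each shell separately and count matching orbitals:
n=2 → 3; n=3 → 8; n=4 → 15; n=5 → 24; n=6 → 35.
Orbitals: 3 + 8 + 15 + 24 + 35 = 85. With m_s fixed to +1/2 there is one state per orbital, so 85 states.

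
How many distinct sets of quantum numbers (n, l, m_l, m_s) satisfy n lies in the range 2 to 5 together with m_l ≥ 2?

For each n in the range, tally the orbitals obeying m_l ≥ 2:
n=3 → 1; n=4 → 3; n=5 → 6.
Orbitals: 1 + 3 + 6 = 10. Including both spin states (m_s = ±1/2) gives 2 × 10 = 20 states.

20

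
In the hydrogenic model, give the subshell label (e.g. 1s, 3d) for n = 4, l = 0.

l = 0 corresponds to the letter 's', so the subshell is 4s.

4s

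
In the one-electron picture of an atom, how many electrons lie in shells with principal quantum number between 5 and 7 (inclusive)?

Shell n has n² orbitals: 5²=25 + 6²=36 + 7²=49 = 110 orbitals.
Two spin states per orbital: 2 × 110 = 220 electrons.

220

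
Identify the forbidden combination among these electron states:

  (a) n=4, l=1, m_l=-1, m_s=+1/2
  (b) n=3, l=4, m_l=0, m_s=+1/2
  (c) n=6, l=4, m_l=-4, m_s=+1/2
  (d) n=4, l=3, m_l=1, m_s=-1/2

(b)

(b) has l = 4 ≥ n = 3, violating 0 ≤ l ≤ n−1.
The remaining sets (a), (c), (d) satisfy all four rules.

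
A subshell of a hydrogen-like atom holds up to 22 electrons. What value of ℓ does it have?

2(2ℓ+1) = 22 ⇒ 2ℓ+1 = 11 ⇒ ℓ = 5.

ℓ = 5 (h)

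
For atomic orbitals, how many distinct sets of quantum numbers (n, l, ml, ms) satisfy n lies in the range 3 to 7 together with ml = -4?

12

For each n in the range, tally the orbitals obeying ml = -4:
n=5 → 1; n=6 → 2; n=7 → 3.
Orbitals: 1 + 2 + 3 = 6. Including both spin states (ms = ±1/2) gives 2 × 6 = 12 states.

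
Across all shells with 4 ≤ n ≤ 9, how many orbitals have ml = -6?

For each n in the range, tally the orbitals obeying ml = -6:
n=7 → 1; n=8 → 2; n=9 → 3.
Total orbitals: 1 + 2 + 3 = 6.

6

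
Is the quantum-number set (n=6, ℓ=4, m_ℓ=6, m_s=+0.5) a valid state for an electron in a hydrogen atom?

Not allowed

The magnetic quantum number must satisfy −ℓ ≤ m_ℓ ≤ ℓ. With ℓ = 4, m_ℓ can only be -4, -3, -2, -1, 0, 1, 2, 3, 4, so m_ℓ = 6 is forbidden.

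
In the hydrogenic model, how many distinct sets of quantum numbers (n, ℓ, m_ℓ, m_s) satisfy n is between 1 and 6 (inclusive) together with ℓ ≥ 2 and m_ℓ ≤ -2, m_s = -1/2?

20

Per-shell orbital counts meeting the constraint:
n=3 → 1; n=4 → 3; n=5 → 6; n=6 → 10.
Orbitals: 1 + 3 + 6 + 10 = 20. With m_s fixed to -1/2 there is one state per orbital, so 20 states.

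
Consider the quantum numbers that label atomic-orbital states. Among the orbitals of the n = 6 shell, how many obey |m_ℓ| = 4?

4

The (ℓ, m_ℓ) pairs meeting |m_ℓ| = 4 give: ℓ=4 → 2; ℓ=5 → 2.
Total orbitals: 2 + 2 = 4.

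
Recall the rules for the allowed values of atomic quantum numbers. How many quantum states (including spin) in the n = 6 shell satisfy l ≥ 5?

Orbitals with l ≥ 5, by l: l=5 → 11.
Orbitals: 11. Each orbital carries two spin states, so 11 × 2 = 22 states.

22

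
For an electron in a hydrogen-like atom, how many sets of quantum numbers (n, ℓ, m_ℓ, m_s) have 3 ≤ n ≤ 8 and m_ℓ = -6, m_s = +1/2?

Treat each shell separately and count matching orbitals:
n=7 → 1; n=8 → 2.
Orbitals: 1 + 2 = 3. With m_s fixed to +1/2 there is one state per orbital, so 3 states.

3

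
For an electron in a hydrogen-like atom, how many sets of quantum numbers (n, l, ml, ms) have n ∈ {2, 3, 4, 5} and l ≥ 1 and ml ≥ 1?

40

Treat each shell separately and count matching orbitals:
n=2 → 1; n=3 → 3; n=4 → 6; n=5 → 10.
Orbitals: 1 + 3 + 6 + 10 = 20. Including both spin states (ms = ±1/2) gives 2 × 20 = 40 states.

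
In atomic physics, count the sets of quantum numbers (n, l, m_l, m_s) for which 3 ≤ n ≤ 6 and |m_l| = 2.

40

Count contributing orbitals for each principal shell:
n=3 → 2; n=4 → 4; n=5 → 6; n=6 → 8.
Orbitals: 2 + 4 + 6 + 8 = 20. Including both spin states (m_s = ±1/2) gives 2 × 20 = 40 states.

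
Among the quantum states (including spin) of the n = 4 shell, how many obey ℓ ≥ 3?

14

For n = 4, ℓ ranges over 0 … 3.
Per ℓ-value: ℓ=3 → 7.
Orbitals: 7. Each orbital carries two spin states, so 7 × 2 = 14 states.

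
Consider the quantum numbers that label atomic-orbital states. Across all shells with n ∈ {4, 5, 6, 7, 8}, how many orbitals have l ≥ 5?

74

Go shell by shell, enumerating (l, m_l) with l ≥ 5:
n=6 → 11; n=7 → 24; n=8 → 39.
Total orbitals: 11 + 24 + 39 = 74.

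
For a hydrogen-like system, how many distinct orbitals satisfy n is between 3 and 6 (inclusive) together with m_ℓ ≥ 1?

34

For each n in the range, tally the orbitals obeying m_ℓ ≥ 1:
n=3 → 3; n=4 → 6; n=5 → 10; n=6 → 15.
Total orbitals: 3 + 6 + 10 + 15 = 34.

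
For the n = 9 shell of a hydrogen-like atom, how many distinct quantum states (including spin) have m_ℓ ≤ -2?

56

With n = 9 the allowed ℓ are 0, 1, …, 8.
Orbitals with m_ℓ ≤ -2, by ℓ: ℓ=2 → 1; ℓ=3 → 2; ℓ=4 → 3; ℓ=5 → 4; ℓ=6 → 5; ℓ=7 → 6; ℓ=8 → 7.
Orbitals: 1 + 2 + 3 + 4 + 5 + 6 + 7 = 28. Each orbital carries two spin states, so 28 × 2 = 56 states.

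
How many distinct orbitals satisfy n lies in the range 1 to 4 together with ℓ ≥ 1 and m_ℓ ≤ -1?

10

Work shell by shell — for each n, count the (ℓ, m_ℓ) pairs that satisfy ℓ ≥ 1 and m_ℓ ≤ -1:
n=2 → 1; n=3 → 3; n=4 → 6.
Total orbitals: 1 + 3 + 6 = 10.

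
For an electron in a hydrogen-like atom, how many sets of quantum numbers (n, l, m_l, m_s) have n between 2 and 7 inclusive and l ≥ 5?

Go shell by shell, enumerating (l, m_l) with l ≥ 5:
n=6 → 11; n=7 → 24.
Orbitals: 11 + 24 = 35. Including both spin states (m_s = ±1/2) gives 2 × 35 = 70 states.

70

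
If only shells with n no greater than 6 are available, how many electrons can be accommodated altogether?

182

Total orbitals = 1² + 2² + 3² + 4² + 5² + 6² = 91. Doubling for spin gives 182 electrons.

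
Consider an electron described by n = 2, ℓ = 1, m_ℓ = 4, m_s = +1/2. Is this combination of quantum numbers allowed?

The magnetic quantum number must satisfy −ℓ ≤ m_ℓ ≤ ℓ. With ℓ = 1, m_ℓ can only be -1, 0, 1, so m_ℓ = 4 is forbidden.

No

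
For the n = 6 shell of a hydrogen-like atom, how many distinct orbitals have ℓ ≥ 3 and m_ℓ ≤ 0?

With n = 6 the allowed ℓ are 0, 1, …, 5.
Contributions: ℓ=3 → 4; ℓ=4 → 5; ℓ=5 → 6.
Total orbitals: 4 + 5 + 6 = 15.

15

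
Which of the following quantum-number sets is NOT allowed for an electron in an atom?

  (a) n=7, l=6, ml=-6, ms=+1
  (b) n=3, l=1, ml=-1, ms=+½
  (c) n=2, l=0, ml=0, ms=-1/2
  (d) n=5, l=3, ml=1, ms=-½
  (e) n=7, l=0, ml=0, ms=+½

(a)

(a) has ms = +1, but an electron's spin must be ±1/2.
The remaining sets (b), (c), (d), (e) satisfy all four rules.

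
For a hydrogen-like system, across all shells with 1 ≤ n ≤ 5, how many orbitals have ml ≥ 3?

Work shell by shell — for each n, count the (l, ml) pairs that satisfy ml ≥ 3:
n=4 → 1; n=5 → 3.
Total orbitals: 1 + 3 = 4.

4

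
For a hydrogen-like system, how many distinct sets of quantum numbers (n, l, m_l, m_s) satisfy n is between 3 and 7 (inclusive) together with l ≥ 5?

70

Per-shell orbital counts meeting the constraint:
n=6 → 11; n=7 → 24.
Orbitals: 11 + 24 = 35. Including both spin states (m_s = ±1/2) gives 2 × 35 = 70 states.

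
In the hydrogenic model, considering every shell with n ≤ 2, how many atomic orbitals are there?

5

Total orbitals = 1² + 2² = 5.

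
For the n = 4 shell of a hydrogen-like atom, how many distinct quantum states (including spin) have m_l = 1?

6

For n = 4, l ranges over 0 … 3.
Per l-value: l=1 → 1; l=2 → 1; l=3 → 1.
Orbitals: 1 + 1 + 1 = 3. Each orbital carries two spin states, so 3 × 2 = 6 states.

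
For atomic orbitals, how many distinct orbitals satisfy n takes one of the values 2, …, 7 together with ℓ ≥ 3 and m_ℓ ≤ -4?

Go shell by shell, enumerating (ℓ, m_ℓ) with ℓ ≥ 3 and m_ℓ ≤ -4:
n=5 → 1; n=6 → 3; n=7 → 6.
Total orbitals: 1 + 3 + 6 = 10.

10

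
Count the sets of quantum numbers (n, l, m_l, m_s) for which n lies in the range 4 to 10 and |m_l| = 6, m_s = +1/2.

20

Go shell by shell, enumerating (l, m_l) with |m_l| = 6:
n=7 → 2; n=8 → 4; n=9 → 6; n=10 → 8.
Orbitals: 2 + 4 + 6 + 8 = 20. With m_s fixed to +1/2 there is one state per orbital, so 20 states.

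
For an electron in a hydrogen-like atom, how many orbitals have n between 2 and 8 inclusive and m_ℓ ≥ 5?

10

Count contributing orbitals for each principal shell:
n=6 → 1; n=7 → 3; n=8 → 6.
Total orbitals: 1 + 3 + 6 = 10.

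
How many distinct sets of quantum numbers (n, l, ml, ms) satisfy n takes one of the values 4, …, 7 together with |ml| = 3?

40

For each n in the range, tally the orbitals obeying |ml| = 3:
n=4 → 2; n=5 → 4; n=6 → 6; n=7 → 8.
Orbitals: 2 + 4 + 6 + 8 = 20. Including both spin states (ms = ±1/2) gives 2 × 20 = 40 states.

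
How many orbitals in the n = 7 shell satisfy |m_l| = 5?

The (l, m_l) pairs meeting |m_l| = 5 give: l=5 → 2; l=6 → 2.
Total orbitals: 2 + 2 = 4.

4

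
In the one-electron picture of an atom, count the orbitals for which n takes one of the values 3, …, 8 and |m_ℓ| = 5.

Work shell by shell — for each n, count the (ℓ, m_ℓ) pairs that satisfy |m_ℓ| = 5:
n=6 → 2; n=7 → 4; n=8 → 6.
Total orbitals: 2 + 4 + 6 = 12.

12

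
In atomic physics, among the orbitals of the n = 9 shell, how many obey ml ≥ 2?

With n = 9 the allowed l are 0, 1, …, 8.
Orbitals with ml ≥ 2, by l: l=2 → 1; l=3 → 2; l=4 → 3; l=5 → 4; l=6 → 5; l=7 → 6; l=8 → 7.
Total orbitals: 1 + 2 + 3 + 4 + 5 + 6 + 7 = 28.

28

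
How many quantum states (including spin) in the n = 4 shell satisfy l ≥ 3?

14

Contributions: l=3 → 7.
Orbitals: 7. Each orbital carries two spin states, so 7 × 2 = 14 states.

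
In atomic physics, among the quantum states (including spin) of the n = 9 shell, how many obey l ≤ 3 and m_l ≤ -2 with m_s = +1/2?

Contributions: l=2 → 1; l=3 → 2.
Orbitals: 1 + 2 = 3. With m_s fixed to a single value there is one state per orbital, giving 3 states.

3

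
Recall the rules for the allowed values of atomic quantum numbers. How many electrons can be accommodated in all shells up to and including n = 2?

10

Total orbitals = 1² + 2² = 5. Doubling for spin gives 10 electrons.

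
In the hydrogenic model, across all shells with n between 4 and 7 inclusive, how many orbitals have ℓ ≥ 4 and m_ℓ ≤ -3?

16

Treat each shell separately and count matching orbitals:
n=5 → 2; n=6 → 5; n=7 → 9.
Total orbitals: 2 + 5 + 9 = 16.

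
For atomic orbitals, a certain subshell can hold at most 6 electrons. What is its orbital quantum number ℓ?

ℓ = 1 (p)

2(2ℓ+1) = 6 ⇒ 2ℓ+1 = 3 ⇒ ℓ = 1.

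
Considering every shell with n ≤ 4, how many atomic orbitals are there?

Total orbitals = 1² + 2² + 3² + 4² = 30.

30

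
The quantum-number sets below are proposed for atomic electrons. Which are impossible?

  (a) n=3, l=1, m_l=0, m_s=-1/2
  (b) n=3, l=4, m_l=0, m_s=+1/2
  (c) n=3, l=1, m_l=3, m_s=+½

(b) and (c)

(b) has l = 4 ≥ n = 3, violating 0 ≤ l ≤ n−1.
(c) has |m_l| = 3 > l = 1, violating −l ≤ m_l ≤ l.
The remaining set (a) satisfies all four rules.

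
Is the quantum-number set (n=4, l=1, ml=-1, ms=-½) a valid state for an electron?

n = 4 is a positive integer. l = 1 satisfies 0 ≤ l ≤ n−1 = 3. ml = -1 lies in the range −l … +l (here −1 … 1). ms = -1/2 is one of ±1/2.
All four constraints are satisfied.

Allowed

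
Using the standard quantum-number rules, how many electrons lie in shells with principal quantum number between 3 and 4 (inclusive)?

50

Shell n has n² orbitals: 3²=9 + 4²=16 = 25 orbitals.
Two spin states per orbital: 2 × 25 = 50 electrons.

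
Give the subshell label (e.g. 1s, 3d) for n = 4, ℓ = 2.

4d

ℓ = 2 corresponds to the letter 'd', so the subshell is 4d.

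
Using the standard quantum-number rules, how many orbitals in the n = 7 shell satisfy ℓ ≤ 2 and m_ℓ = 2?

1

The n = 7 shell has ℓ = 0 through 6; check each.
Contributions: ℓ=2 → 1.
Total orbitals: 1.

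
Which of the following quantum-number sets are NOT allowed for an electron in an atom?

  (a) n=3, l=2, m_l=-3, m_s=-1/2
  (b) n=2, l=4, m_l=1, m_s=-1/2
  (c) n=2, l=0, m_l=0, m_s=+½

(a) has |m_l| = 3 > l = 2, violating −l ≤ m_l ≤ l.
(b) has l = 4 ≥ n = 2, violating 0 ≤ l ≤ n−1.
The remaining set (c) satisfies all four rules.

(a) and (b)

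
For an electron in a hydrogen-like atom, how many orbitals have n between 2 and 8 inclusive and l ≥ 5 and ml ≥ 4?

16

For each n in the range, tally the orbitals obeying l ≥ 5 and ml ≥ 4:
n=6 → 2; n=7 → 5; n=8 → 9.
Total orbitals: 2 + 5 + 9 = 16.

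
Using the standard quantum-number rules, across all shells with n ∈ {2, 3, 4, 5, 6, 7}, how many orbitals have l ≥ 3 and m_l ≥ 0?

50

Per-shell orbital counts meeting the constraint:
n=4 → 4; n=5 → 9; n=6 → 15; n=7 → 22.
Total orbitals: 4 + 9 + 15 + 22 = 50.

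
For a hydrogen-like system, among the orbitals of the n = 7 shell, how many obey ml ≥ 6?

1

Contributions: l=6 → 1.
Total orbitals: 1.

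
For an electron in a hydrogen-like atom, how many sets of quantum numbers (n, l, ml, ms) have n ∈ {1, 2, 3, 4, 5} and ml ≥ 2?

Go shell by shell, enumerating (l, ml) with ml ≥ 2:
n=3 → 1; n=4 → 3; n=5 → 6.
Orbitals: 1 + 3 + 6 = 10. Including both spin states (ms = ±1/2) gives 2 × 10 = 20 states.

20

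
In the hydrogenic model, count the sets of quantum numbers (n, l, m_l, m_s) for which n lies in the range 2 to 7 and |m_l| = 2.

60

Count contributing orbitals for each principal shell:
n=3 → 2; n=4 → 4; n=5 → 6; n=6 → 8; n=7 → 10.
Orbitals: 2 + 4 + 6 + 8 + 10 = 30. Including both spin states (m_s = ±1/2) gives 2 × 30 = 60 states.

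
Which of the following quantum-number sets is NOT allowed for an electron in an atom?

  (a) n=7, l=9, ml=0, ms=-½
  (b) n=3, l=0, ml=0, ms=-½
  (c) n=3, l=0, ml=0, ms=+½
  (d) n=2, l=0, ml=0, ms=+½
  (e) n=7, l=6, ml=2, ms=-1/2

(a) has l = 9 ≥ n = 7, violating 0 ≤ l ≤ n−1.
The remaining sets (b), (c), (d), (e) satisfy all four rules.

(a)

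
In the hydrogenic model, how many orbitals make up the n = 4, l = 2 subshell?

A subshell has 2l+1 orbitals; with l = 2, that's 5.

5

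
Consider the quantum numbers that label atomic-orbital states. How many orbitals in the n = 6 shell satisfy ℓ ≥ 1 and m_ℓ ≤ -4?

3

Per ℓ-value: ℓ=4 → 1; ℓ=5 → 2.
Total orbitals: 1 + 2 = 3.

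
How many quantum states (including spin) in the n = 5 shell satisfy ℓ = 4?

18

Per ℓ-value: ℓ=4 → 9.
Orbitals: 9. Each orbital carries two spin states, so 9 × 2 = 18 states.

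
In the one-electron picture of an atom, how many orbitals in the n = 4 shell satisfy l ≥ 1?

The n = 4 shell has l = 0 through 3; check each.
Contributions: l=1 → 3; l=2 → 5; l=3 → 7.
Total orbitals: 3 + 5 + 7 = 15.

15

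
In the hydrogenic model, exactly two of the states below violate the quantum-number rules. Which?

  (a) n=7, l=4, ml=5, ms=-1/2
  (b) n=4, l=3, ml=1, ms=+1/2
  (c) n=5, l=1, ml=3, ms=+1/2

(a) and (c)

(a) has |ml| = 5 > l = 4, violating −l ≤ ml ≤ l.
(c) has |ml| = 3 > l = 1, violating −l ≤ ml ≤ l.
The remaining set (b) satisfies all four rules.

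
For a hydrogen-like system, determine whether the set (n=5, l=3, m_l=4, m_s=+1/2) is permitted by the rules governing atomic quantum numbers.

Not allowed

The magnetic quantum number must satisfy −l ≤ m_l ≤ l. With l = 3, m_l can only be -3, -2, -1, 0, 1, 2, 3, so m_l = 4 is forbidden.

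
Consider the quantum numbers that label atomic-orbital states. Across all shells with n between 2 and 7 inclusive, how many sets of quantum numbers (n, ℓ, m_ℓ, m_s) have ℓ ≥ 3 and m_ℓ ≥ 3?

Count contributing orbitals for each principal shell:
n=4 → 1; n=5 → 3; n=6 → 6; n=7 → 10.
Orbitals: 1 + 3 + 6 + 10 = 20. Including both spin states (m_s = ±1/2) gives 2 × 20 = 40 states.

40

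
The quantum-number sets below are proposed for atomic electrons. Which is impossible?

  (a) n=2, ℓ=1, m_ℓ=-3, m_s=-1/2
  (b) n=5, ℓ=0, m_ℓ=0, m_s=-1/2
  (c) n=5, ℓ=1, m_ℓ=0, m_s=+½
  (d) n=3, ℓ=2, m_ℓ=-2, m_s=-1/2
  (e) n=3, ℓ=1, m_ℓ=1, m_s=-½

(a)

(a) has |m_ℓ| = 3 > ℓ = 1, violating −ℓ ≤ m_ℓ ≤ ℓ.
The remaining sets (b), (c), (d), (e) satisfy all four rules.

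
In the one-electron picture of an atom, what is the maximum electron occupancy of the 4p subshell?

6

A subshell with l = 1 has 2l+1 = 3 orbitals, each holding 2 electrons (spin ±1/2), so 3 × 2 = 6.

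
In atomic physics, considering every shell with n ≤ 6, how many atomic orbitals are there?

91

Total orbitals = 1² + 2² + 3² + 4² + 5² + 6² = 91.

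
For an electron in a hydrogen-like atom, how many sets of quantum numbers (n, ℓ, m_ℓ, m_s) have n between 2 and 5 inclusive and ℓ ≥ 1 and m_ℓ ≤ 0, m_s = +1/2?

Treat each shell separately and count matching orbitals:
n=2 → 2; n=3 → 5; n=4 → 9; n=5 → 14.
Orbitals: 2 + 5 + 9 + 14 = 30. With m_s fixed to +1/2 there is one state per orbital, so 30 states.

30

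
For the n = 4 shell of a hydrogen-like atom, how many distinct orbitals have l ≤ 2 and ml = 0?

3

The n = 4 shell has l = 0 through 3; check each.
The (l, ml) pairs meeting l ≤ 2 and ml = 0 give: l=0 → 1; l=1 → 1; l=2 → 1.
Total orbitals: 1 + 1 + 1 = 3.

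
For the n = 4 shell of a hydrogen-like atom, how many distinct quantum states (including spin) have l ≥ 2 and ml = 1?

4

The n = 4 shell has l = 0 through 3; check each.
Per l-value: l=2 → 1; l=3 → 1.
Orbitals: 1 + 1 = 2. Each orbital carries two spin states, so 2 × 2 = 4 states.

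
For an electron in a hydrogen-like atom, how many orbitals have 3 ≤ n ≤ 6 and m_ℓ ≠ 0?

Count contributing orbitals for each principal shell:
n=3 → 6; n=4 → 12; n=5 → 20; n=6 → 30.
Total orbitals: 6 + 12 + 20 + 30 = 68.

68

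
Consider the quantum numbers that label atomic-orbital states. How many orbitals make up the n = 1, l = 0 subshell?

1

A subshell has 2l+1 orbitals; with l = 0, that's 1.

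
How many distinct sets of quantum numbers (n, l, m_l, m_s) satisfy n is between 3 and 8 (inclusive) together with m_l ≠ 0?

332

For each n in the range, tally the orbitals obeying m_l ≠ 0:
n=3 → 6; n=4 → 12; n=5 → 20; n=6 → 30; n=7 → 42; n=8 → 56.
Orbitals: 6 + 12 + 20 + 30 + 42 + 56 = 166. Including both spin states (m_s = ±1/2) gives 2 × 166 = 332 states.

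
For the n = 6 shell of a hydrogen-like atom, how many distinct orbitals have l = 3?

With n = 6 the allowed l are 0, 1, …, 5.
Per l-value: l=3 → 7.
Total orbitals: 7.

7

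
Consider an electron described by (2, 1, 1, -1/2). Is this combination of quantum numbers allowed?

Yes

n = 2 is a positive integer. l = 1 satisfies 0 ≤ l ≤ n−1 = 1. ml = 1 lies in the range −l … +l (here −1 … 1). ms = -1/2 is one of ±1/2.
All four constraints are satisfied.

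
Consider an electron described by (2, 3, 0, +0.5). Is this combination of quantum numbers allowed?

Not allowed

The orbital quantum number must satisfy 0 ≤ l ≤ n−1. With n = 2 the allowed l values are 0, 1, so l = 3 is out of range.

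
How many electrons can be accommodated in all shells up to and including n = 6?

182

Total orbitals = 1² + 2² + 3² + 4² + 5² + 6² = 91. Doubling for spin gives 182 electrons.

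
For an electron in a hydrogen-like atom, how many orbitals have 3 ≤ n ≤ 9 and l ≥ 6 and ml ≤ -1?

40

For each n in the range, tally the orbitals obeying l ≥ 6 and ml ≤ -1:
n=7 → 6; n=8 → 13; n=9 → 21.
Total orbitals: 6 + 13 + 21 = 40.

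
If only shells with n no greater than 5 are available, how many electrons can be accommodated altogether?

Total orbitals = 1² + 2² + 3² + 4² + 5² = 55. Doubling for spin gives 110 electrons.

110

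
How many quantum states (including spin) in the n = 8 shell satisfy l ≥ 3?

The n = 8 shell has l = 0 through 7; check each.
Per l-value: l=3 → 7; l=4 → 9; l=5 → 11; l=6 → 13; l=7 → 15.
Orbitals: 7 + 9 + 11 + 13 + 15 = 55. Each orbital carries two spin states, so 55 × 2 = 110 states.

110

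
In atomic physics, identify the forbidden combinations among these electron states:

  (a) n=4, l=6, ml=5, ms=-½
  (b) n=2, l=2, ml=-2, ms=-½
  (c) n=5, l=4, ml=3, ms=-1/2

(a) and (b)

(a) has l = 6 ≥ n = 4, violating 0 ≤ l ≤ n−1.
(b) has l = 2 ≥ n = 2, violating 0 ≤ l ≤ n−1.
The remaining set (c) satisfies all four rules.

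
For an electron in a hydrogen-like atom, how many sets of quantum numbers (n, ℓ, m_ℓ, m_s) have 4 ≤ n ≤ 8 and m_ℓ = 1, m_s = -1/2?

25

Per-shell orbital counts meeting the constraint:
n=4 → 3; n=5 → 4; n=6 → 5; n=7 → 6; n=8 → 7.
Orbitals: 3 + 4 + 5 + 6 + 7 = 25. With m_s fixed to -1/2 there is one state per orbital, so 25 states.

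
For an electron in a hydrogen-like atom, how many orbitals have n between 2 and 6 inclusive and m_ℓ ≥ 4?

Go shell by shell, enumerating (ℓ, m_ℓ) with m_ℓ ≥ 4:
n=5 → 1; n=6 → 3.
Total orbitals: 1 + 3 = 4.

4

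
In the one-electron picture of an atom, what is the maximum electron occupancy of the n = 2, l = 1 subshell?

A subshell with l = 1 has 2l+1 = 3 orbitals, each holding 2 electrons (spin ±1/2), so 3 × 2 = 6.

6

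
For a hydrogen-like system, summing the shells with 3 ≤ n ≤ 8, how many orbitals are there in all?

199

Shell n has n² orbitals: 3²=9 + 4²=16 + 5²=25 + 6²=36 + 7²=49 + 8²=64 = 199 orbitals.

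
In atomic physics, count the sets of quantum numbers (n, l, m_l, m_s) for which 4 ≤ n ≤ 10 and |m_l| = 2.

Treat each shell separately and count matching orbitals:
n=4 → 4; n=5 → 6; n=6 → 8; n=7 → 10; n=8 → 12; n=9 → 14; n=10 → 16.
Orbitals: 4 + 6 + 8 + 10 + 12 + 14 + 16 = 70. Including both spin states (m_s = ±1/2) gives 2 × 70 = 140 states.

140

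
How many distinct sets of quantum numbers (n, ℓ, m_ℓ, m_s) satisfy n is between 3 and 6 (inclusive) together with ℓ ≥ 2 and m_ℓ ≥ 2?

Count contributing orbitals for each principal shell:
n=3 → 1; n=4 → 3; n=5 → 6; n=6 → 10.
Orbitals: 1 + 3 + 6 + 10 = 20. Including both spin states (m_s = ±1/2) gives 2 × 20 = 40 states.

40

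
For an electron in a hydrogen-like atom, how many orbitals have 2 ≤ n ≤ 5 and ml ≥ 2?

Work shell by shell — for each n, count the (l, ml) pairs that satisfy ml ≥ 2:
n=3 → 1; n=4 → 3; n=5 → 6.
Total orbitals: 1 + 3 + 6 = 10.

10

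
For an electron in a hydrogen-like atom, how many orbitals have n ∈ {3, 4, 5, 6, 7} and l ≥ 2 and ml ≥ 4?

10

Treat each shell separately and count matching orbitals:
n=5 → 1; n=6 → 3; n=7 → 6.
Total orbitals: 1 + 3 + 6 = 10.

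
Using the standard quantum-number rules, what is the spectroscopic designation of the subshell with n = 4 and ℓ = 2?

4d

ℓ = 2 corresponds to the letter 'd', so the subshell is 4d.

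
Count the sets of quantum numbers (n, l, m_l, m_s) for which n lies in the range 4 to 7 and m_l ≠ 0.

Work shell by shell — for each n, count the (l, m_l) pairs that satisfy m_l ≠ 0:
n=4 → 12; n=5 → 20; n=6 → 30; n=7 → 42.
Orbitals: 12 + 20 + 30 + 42 = 104. Including both spin states (m_s = ±1/2) gives 2 × 104 = 208 states.

208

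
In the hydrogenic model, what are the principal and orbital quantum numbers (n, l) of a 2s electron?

n = 2, l = 0

The leading integer gives n = 2; the letter 's' means l = 0.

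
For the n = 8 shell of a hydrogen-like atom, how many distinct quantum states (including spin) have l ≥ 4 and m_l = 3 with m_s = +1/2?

4

With n = 8 the allowed l are 0, 1, …, 7.
Contributions: l=4 → 1; l=5 → 1; l=6 → 1; l=7 → 1.
Orbitals: 1 + 1 + 1 + 1 = 4. With m_s fixed to a single value there is one state per orbital, giving 4 states.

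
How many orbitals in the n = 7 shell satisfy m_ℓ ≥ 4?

The (ℓ, m_ℓ) pairs meeting m_ℓ ≥ 4 give: ℓ=4 → 1; ℓ=5 → 2; ℓ=6 → 3.
Total orbitals: 1 + 2 + 3 = 6.

6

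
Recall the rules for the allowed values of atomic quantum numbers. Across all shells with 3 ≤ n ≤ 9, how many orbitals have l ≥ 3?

Go shell by shell, enumerating (l, m_l) with l ≥ 3:
n=4 → 7; n=5 → 16; n=6 → 27; n=7 → 40; n=8 → 55; n=9 → 72.
Total orbitals: 7 + 16 + 27 + 40 + 55 + 72 = 217.

217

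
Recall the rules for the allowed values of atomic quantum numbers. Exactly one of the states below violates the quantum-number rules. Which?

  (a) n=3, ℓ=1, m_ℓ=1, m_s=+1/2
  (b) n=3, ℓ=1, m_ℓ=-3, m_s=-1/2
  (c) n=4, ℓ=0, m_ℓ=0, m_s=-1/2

(b)

(b) has |m_ℓ| = 3 > ℓ = 1, violating −ℓ ≤ m_ℓ ≤ ℓ.
The remaining sets (a), (c) satisfy all four rules.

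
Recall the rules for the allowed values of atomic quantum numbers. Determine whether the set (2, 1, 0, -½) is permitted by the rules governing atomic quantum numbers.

n = 2 is a positive integer. l = 1 satisfies 0 ≤ l ≤ n−1 = 1. m_l = 0 lies in the range −l … +l (here −1 … 1). m_s = -1/2 is one of ±1/2.
All four constraints are satisfied.

Allowed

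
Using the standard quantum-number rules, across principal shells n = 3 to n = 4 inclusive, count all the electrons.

Shell n has n² orbitals: 3²=9 + 4²=16 = 25 orbitals.
Two spin states per orbital: 2 × 25 = 50 electrons.

50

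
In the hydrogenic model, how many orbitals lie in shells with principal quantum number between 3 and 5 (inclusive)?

Shell n has n² orbitals: 3²=9 + 4²=16 + 5²=25 = 50 orbitals.

50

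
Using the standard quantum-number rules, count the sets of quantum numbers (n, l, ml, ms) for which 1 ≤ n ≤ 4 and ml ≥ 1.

Count contributing orbitals for each principal shell:
n=2 → 1; n=3 → 3; n=4 → 6.
Orbitals: 1 + 3 + 6 = 10. Including both spin states (ms = ±1/2) gives 2 × 10 = 20 states.

20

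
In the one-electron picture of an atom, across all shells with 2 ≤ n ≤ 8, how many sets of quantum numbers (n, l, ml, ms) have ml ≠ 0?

Go shell by shell, enumerating (l, ml) with ml ≠ 0:
n=2 → 2; n=3 → 6; n=4 → 12; n=5 → 20; n=6 → 30; n=7 → 42; n=8 → 56.
Orbitals: 2 + 6 + 12 + 20 + 30 + 42 + 56 = 168. Including both spin states (ms = ±1/2) gives 2 × 168 = 336 states.

336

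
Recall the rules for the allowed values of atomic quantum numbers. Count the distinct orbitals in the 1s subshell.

A subshell has 2ℓ+1 orbitals; with ℓ = 0, that's 1.

1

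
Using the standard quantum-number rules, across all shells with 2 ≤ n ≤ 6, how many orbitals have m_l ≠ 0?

Work shell by shell — for each n, count the (l, m_l) pairs that satisfy m_l ≠ 0:
n=2 → 2; n=3 → 6; n=4 → 12; n=5 → 20; n=6 → 30.
Total orbitals: 2 + 6 + 12 + 20 + 30 = 70.

70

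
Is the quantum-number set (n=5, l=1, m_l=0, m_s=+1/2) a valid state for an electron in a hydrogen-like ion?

n = 5 is a positive integer. l = 1 satisfies 0 ≤ l ≤ n−1 = 4. m_l = 0 lies in the range −l … +l (here −1 … 1). m_s = +1/2 is one of ±1/2.
All four constraints are satisfied.

Valid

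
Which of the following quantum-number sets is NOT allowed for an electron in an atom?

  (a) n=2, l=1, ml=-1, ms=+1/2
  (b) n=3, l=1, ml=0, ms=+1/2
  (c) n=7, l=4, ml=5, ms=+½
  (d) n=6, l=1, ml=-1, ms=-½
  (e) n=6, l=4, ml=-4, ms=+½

(c)

(c) has |ml| = 5 > l = 4, violating −l ≤ ml ≤ l.
The remaining sets (a), (b), (d), (e) satisfy all four rules.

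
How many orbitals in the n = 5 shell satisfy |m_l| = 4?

With n = 5 the allowed l are 0, 1, …, 4.
Orbitals with |m_l| = 4, by l: l=4 → 2.
Total orbitals: 2.

2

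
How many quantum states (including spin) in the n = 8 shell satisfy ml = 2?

12

The n = 8 shell has l = 0 through 7; check each.
Contributions: l=2 → 1; l=3 → 1; l=4 → 1; l=5 → 1; l=6 → 1; l=7 → 1.
Orbitals: 1 + 1 + 1 + 1 + 1 + 1 = 6. Each orbital carries two spin states, so 6 × 2 = 12 states.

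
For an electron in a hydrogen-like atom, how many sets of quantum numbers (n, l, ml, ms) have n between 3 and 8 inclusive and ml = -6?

6

Per-shell orbital counts meeting the constraint:
n=7 → 1; n=8 → 2.
Orbitals: 1 + 2 = 3. Including both spin states (ms = ±1/2) gives 2 × 3 = 6 states.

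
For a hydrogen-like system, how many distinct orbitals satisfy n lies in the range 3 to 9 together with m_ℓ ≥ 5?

Count contributing orbitals for each principal shell:
n=6 → 1; n=7 → 3; n=8 → 6; n=9 → 10.
Total orbitals: 1 + 3 + 6 + 10 = 20.

20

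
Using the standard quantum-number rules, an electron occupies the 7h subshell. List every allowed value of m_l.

-5, -4, -3, -2, -1, 0, 1, 2, 3, 4, 5

The 7h subshell has l = 5, and m_l takes every integer from −l to +l. With l = 5 that gives the 11 values -5, -4, -3, -2, -1, 0, 1, 2, 3, 4, 5.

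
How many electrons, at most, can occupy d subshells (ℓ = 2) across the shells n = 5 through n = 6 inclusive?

A d subshell (ℓ = 2) exists for every n ≥ 3, so shells n = 5, 6 each contribute one — 2 subshells.
Since each d subshell holds 2(2·2+1) = 10 electrons, the total is 2 × 10 = 20.

20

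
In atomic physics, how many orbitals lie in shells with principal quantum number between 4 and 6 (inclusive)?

77

Shell n has n² orbitals: 4²=16 + 5²=25 + 6²=36 = 77 orbitals.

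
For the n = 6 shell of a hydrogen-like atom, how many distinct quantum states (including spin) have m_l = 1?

10

Orbitals with m_l = 1, by l: l=1 → 1; l=2 → 1; l=3 → 1; l=4 → 1; l=5 → 1.
Orbitals: 1 + 1 + 1 + 1 + 1 = 5. Each orbital carries two spin states, so 5 × 2 = 10 states.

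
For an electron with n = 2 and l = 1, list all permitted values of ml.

ml takes every integer from −l to +l. With l = 1 that gives the 3 values -1, 0, 1.

-1, 0, 1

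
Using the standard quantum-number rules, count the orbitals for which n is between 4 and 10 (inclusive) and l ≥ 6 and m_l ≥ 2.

Work shell by shell — for each n, count the (l, m_l) pairs that satisfy l ≥ 6 and m_l ≥ 2:
n=7 → 5; n=8 → 11; n=9 → 18; n=10 → 26.
Total orbitals: 5 + 11 + 18 + 26 = 60.

60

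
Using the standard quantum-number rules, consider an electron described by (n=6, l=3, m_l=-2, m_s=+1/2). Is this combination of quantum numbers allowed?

n = 6 is a positive integer. l = 3 satisfies 0 ≤ l ≤ n−1 = 5. m_l = -2 lies in the range −l … +l (here −3 … 3). m_s = +1/2 is one of ±1/2.
All four constraints are satisfied.

Valid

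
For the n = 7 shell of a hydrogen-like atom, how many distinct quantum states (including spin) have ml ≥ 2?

For n = 7, l ranges over 0 … 6.
Orbitals with ml ≥ 2, by l: l=2 → 1; l=3 → 2; l=4 → 3; l=5 → 4; l=6 → 5.
Orbitals: 1 + 2 + 3 + 4 + 5 = 15. Each orbital carries two spin states, so 15 × 2 = 30 states.

30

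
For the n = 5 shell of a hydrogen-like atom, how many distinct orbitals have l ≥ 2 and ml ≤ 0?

12

Contributions: l=2 → 3; l=3 → 4; l=4 → 5.
Total orbitals: 3 + 4 + 5 = 12.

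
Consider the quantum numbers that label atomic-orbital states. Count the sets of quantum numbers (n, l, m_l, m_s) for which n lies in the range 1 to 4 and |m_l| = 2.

12

Go shell by shell, enumerating (l, m_l) with |m_l| = 2:
n=3 → 2; n=4 → 4.
Orbitals: 2 + 4 = 6. Including both spin states (m_s = ±1/2) gives 2 × 6 = 12 states.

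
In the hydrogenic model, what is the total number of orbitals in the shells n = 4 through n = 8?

Shell n has n² orbitals: 4²=16 + 5²=25 + 6²=36 + 7²=49 + 8²=64 = 190 orbitals.

190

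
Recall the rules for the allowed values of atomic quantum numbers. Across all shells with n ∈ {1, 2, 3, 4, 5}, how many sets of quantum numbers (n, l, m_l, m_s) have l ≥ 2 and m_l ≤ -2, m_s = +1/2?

10

For each n in the range, tally the orbitals obeying l ≥ 2 and m_l ≤ -2:
n=3 → 1; n=4 → 3; n=5 → 6.
Orbitals: 1 + 3 + 6 = 10. With m_s fixed to +1/2 there is one state per orbital, so 10 states.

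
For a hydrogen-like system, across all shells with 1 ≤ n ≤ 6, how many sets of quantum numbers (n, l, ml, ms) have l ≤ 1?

42

Work shell by shell — for each n, count the (l, ml) pairs that satisfy l ≤ 1:
n=1 → 1; n=2 → 4; n=3 → 4; n=4 → 4; n=5 → 4; n=6 → 4.
Orbitals: 1 + 4 + 4 + 4 + 4 + 4 = 21. Including both spin states (ms = ±1/2) gives 2 × 21 = 42 states.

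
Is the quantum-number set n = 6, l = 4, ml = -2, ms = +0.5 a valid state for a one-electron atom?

n = 6 is a positive integer. l = 4 satisfies 0 ≤ l ≤ n−1 = 5. ml = -2 lies in the range −l … +l (here −4 … 4). ms = +1/2 is one of ±1/2.
All four constraints are satisfied.

Allowed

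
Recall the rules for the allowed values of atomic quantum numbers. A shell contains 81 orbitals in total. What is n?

n = 9

n² = 81 ⇒ n = 9.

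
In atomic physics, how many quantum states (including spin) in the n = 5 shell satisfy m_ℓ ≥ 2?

12

The n = 5 shell has ℓ = 0 through 4; check each.
Per ℓ-value: ℓ=2 → 1; ℓ=3 → 2; ℓ=4 → 3.
Orbitals: 1 + 2 + 3 = 6. Each orbital carries two spin states, so 6 × 2 = 12 states.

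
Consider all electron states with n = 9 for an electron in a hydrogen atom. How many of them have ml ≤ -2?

56

With n = 9 the allowed l are 0, 1, …, 8.
Per l-value: l=2 → 1; l=3 → 2; l=4 → 3; l=5 → 4; l=6 → 5; l=7 → 6; l=8 → 7.
Orbitals: 1 + 2 + 3 + 4 + 5 + 6 + 7 = 28. Each orbital carries two spin states, so 28 × 2 = 56 states.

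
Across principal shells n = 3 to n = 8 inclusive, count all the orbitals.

199

Shell n has n² orbitals: 3²=9 + 4²=16 + 5²=25 + 6²=36 + 7²=49 + 8²=64 = 199 orbitals.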